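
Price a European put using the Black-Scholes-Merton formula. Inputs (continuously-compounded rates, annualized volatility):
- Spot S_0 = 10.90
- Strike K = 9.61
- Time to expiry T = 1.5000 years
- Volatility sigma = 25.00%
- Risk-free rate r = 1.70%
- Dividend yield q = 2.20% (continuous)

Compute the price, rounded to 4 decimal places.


d1 = (ln(S/K) + (r - q + 0.5*sigma^2) * T) / (sigma * sqrt(T)) = 0.53997717
d2 = d1 - sigma * sqrt(T) = 0.23379095
exp(-rT) = 0.97482238; exp(-qT) = 0.96753856
P = K * exp(-rT) * N(-d2) - S_0 * exp(-qT) * N(-d1)
N(-d1) = 0.29460639; N(-d2) = 0.40757364
P = 9.6100 * 0.97482238 * 0.40757364 - 10.9000 * 0.96753856 * 0.29460639 = 0.7112

Answer: Price = 0.7112


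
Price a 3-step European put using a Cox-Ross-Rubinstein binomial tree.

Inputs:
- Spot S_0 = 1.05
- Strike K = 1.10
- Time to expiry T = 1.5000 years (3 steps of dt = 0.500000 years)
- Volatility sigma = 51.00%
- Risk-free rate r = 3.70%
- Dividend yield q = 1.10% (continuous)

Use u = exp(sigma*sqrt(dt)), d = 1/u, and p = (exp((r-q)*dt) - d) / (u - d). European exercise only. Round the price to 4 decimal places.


Answer: Price = V(0,0) = 0.2775

Derivation:
dt = T/N = 0.500000
u = exp(sigma*sqrt(dt)) = 1.434225; d = 1/u = 0.697241
p = (exp((r-q)*dt) - d) / (u - d) = 0.428563
Discount per step: exp(-r*dt) = 0.981670
Stock lattice S(k, i) with i counting down-moves:
  k=0: S(0,0) = 1.0500
  k=1: S(1,0) = 1.5059; S(1,1) = 0.7321
  k=2: S(2,0) = 2.1599; S(2,1) = 1.0500; S(2,2) = 0.5105
  k=3: S(3,0) = 3.0977; S(3,1) = 1.5059; S(3,2) = 0.7321; S(3,3) = 0.3559
Terminal payoffs V(N, i) = max(K - S_T, 0):
  V(3,0) = 0.000000; V(3,1) = 0.000000; V(3,2) = 0.367897; V(3,3) = 0.744092
Backward induction: V(k, i) = exp(-r*dt) * [p * V(k+1, i) + (1-p) * V(k+1, i+1)].
  V(2,0) = exp(-r*dt) * [p*0.000000 + (1-p)*0.000000] = 0.000000
  V(2,1) = exp(-r*dt) * [p*0.000000 + (1-p)*0.367897] = 0.206377
  V(2,2) = exp(-r*dt) * [p*0.367897 + (1-p)*0.744092] = 0.572185
  V(1,0) = exp(-r*dt) * [p*0.000000 + (1-p)*0.206377] = 0.115770
  V(1,1) = exp(-r*dt) * [p*0.206377 + (1-p)*0.572185] = 0.407798
  V(0,0) = exp(-r*dt) * [p*0.115770 + (1-p)*0.407798] = 0.277465


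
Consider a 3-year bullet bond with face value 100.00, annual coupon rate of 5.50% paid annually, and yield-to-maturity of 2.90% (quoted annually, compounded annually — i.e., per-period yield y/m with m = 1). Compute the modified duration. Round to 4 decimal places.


Coupon per period c = face * coupon_rate / m = 5.500000
Periods per year m = 1; per-period yield y/m = 0.029000
Number of cashflows N = 3
Cashflows (t years, CF_t, discount factor 1/(1+y/m)^(m*t), PV):
  t = 1.0000: CF_t = 5.500000, DF = 0.971817, PV = 5.344995
  t = 2.0000: CF_t = 5.500000, DF = 0.944429, PV = 5.194359
  t = 3.0000: CF_t = 105.500000, DF = 0.917812, PV = 96.829198
Price P = sum_t PV_t = 107.368552
First compute Macaulay numerator sum_t t * PV_t:
  t * PV_t at t = 1.0000: 5.344995
  t * PV_t at t = 2.0000: 10.388717
  t * PV_t at t = 3.0000: 290.487594
Macaulay duration D = 306.221307 / 107.368552 = 2.852058
Modified duration = D / (1 + y/m) = 2.852058 / (1 + 0.029000) = 2.771679

Answer: Modified duration = 2.7717


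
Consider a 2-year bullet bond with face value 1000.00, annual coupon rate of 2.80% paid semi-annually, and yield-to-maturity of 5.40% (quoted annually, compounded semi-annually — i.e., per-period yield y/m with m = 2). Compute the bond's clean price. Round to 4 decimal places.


Answer: Price = 951.3290

Derivation:
Coupon per period c = face * coupon_rate / m = 14.000000
Periods per year m = 2; per-period yield y/m = 0.027000
Number of cashflows N = 4
Cashflows (t years, CF_t, discount factor 1/(1+y/m)^(m*t), PV):
  t = 0.5000: CF_t = 14.000000, DF = 0.973710, PV = 13.631938
  t = 1.0000: CF_t = 14.000000, DF = 0.948111, PV = 13.273552
  t = 1.5000: CF_t = 14.000000, DF = 0.923185, PV = 12.924588
  t = 2.0000: CF_t = 1014.000000, DF = 0.898914, PV = 911.498967
Price P = sum_t PV_t = 951.329044


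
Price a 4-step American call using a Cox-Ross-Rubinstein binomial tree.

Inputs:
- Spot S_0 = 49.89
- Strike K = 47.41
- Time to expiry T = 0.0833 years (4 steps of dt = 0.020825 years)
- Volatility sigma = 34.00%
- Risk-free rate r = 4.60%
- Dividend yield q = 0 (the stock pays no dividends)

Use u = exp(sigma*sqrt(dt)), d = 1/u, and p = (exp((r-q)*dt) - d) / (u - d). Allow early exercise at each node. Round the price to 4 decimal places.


Answer: Price = V(0,0) = 3.6176

Derivation:
dt = T/N = 0.020825
u = exp(sigma*sqrt(dt)) = 1.050289; d = 1/u = 0.952119
p = (exp((r-q)*dt) - d) / (u - d) = 0.497499
Discount per step: exp(-r*dt) = 0.999043
Stock lattice S(k, i) with i counting down-moves:
  k=0: S(0,0) = 49.8900
  k=1: S(1,0) = 52.3989; S(1,1) = 47.5012
  k=2: S(2,0) = 55.0340; S(2,1) = 49.8900; S(2,2) = 45.2268
  k=3: S(3,0) = 57.8015; S(3,1) = 52.3989; S(3,2) = 47.5012; S(3,3) = 43.0613
  k=4: S(4,0) = 60.7083; S(4,1) = 55.0340; S(4,2) = 49.8900; S(4,3) = 45.2268; S(4,4) = 40.9995
Terminal payoffs V(N, i) = max(S_T - K, 0):
  V(4,0) = 13.298299; V(4,1) = 7.623963; V(4,2) = 2.480000; V(4,3) = 0.000000; V(4,4) = 0.000000
Backward induction: V(k, i) = exp(-r*dt) * [p * V(k+1, i) + (1-p) * V(k+1, i+1)]; then take max(V_cont, immediate exercise) for American.
  V(3,0) = exp(-r*dt) * [p*13.298299 + (1-p)*7.623963] = 10.436937; exercise = 10.391542; V(3,0) = max -> 10.436937
  V(3,1) = exp(-r*dt) * [p*7.623963 + (1-p)*2.480000] = 5.034292; exercise = 4.988897; V(3,1) = max -> 5.034292
  V(3,2) = exp(-r*dt) * [p*2.480000 + (1-p)*0.000000] = 1.232616; exercise = 0.091231; V(3,2) = max -> 1.232616
  V(3,3) = exp(-r*dt) * [p*0.000000 + (1-p)*0.000000] = 0.000000; exercise = 0.000000; V(3,3) = max -> 0.000000
  V(2,0) = exp(-r*dt) * [p*10.436937 + (1-p)*5.034292] = 7.714708; exercise = 7.623963; V(2,0) = max -> 7.714708
  V(2,1) = exp(-r*dt) * [p*5.034292 + (1-p)*1.232616] = 3.120955; exercise = 2.480000; V(2,1) = max -> 3.120955
  V(2,2) = exp(-r*dt) * [p*1.232616 + (1-p)*0.000000] = 0.612638; exercise = 0.000000; V(2,2) = max -> 0.612638
  V(1,0) = exp(-r*dt) * [p*7.714708 + (1-p)*3.120955] = 5.401166; exercise = 4.988897; V(1,0) = max -> 5.401166
  V(1,1) = exp(-r*dt) * [p*3.120955 + (1-p)*0.612638] = 1.858742; exercise = 0.091231; V(1,1) = max -> 1.858742
  V(0,0) = exp(-r*dt) * [p*5.401166 + (1-p)*1.858742] = 3.617628; exercise = 2.480000; V(0,0) = max -> 3.617628


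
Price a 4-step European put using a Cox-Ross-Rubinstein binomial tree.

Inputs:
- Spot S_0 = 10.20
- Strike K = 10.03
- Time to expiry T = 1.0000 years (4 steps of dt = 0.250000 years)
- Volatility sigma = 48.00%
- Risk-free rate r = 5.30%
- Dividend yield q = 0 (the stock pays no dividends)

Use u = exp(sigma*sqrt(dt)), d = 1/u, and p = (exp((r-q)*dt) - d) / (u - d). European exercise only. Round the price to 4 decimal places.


Answer: Price = V(0,0) = 1.4606

Derivation:
dt = T/N = 0.250000
u = exp(sigma*sqrt(dt)) = 1.271249; d = 1/u = 0.786628
p = (exp((r-q)*dt) - d) / (u - d) = 0.467809
Discount per step: exp(-r*dt) = 0.986837
Stock lattice S(k, i) with i counting down-moves:
  k=0: S(0,0) = 10.2000
  k=1: S(1,0) = 12.9667; S(1,1) = 8.0236
  k=2: S(2,0) = 16.4840; S(2,1) = 10.2000; S(2,2) = 6.3116
  k=3: S(3,0) = 20.9552; S(3,1) = 12.9667; S(3,2) = 8.0236; S(3,3) = 4.9649
  k=4: S(4,0) = 26.6393; S(4,1) = 16.4840; S(4,2) = 10.2000; S(4,3) = 6.3116; S(4,4) = 3.9055
Terminal payoffs V(N, i) = max(K - S_T, 0):
  V(4,0) = 0.000000; V(4,1) = 0.000000; V(4,2) = 0.000000; V(4,3) = 3.718409; V(4,4) = 6.124493
Backward induction: V(k, i) = exp(-r*dt) * [p * V(k+1, i) + (1-p) * V(k+1, i+1)].
  V(3,0) = exp(-r*dt) * [p*0.000000 + (1-p)*0.000000] = 0.000000
  V(3,1) = exp(-r*dt) * [p*0.000000 + (1-p)*0.000000] = 0.000000
  V(3,2) = exp(-r*dt) * [p*0.000000 + (1-p)*3.718409] = 1.952856
  V(3,3) = exp(-r*dt) * [p*3.718409 + (1-p)*6.124493] = 4.933106
  V(2,0) = exp(-r*dt) * [p*0.000000 + (1-p)*0.000000] = 0.000000
  V(2,1) = exp(-r*dt) * [p*0.000000 + (1-p)*1.952856] = 1.025612
  V(2,2) = exp(-r*dt) * [p*1.952856 + (1-p)*4.933106] = 3.492336
  V(1,0) = exp(-r*dt) * [p*0.000000 + (1-p)*1.025612] = 0.538637
  V(1,1) = exp(-r*dt) * [p*1.025612 + (1-p)*3.492336] = 2.307601
  V(0,0) = exp(-r*dt) * [p*0.538637 + (1-p)*2.307601] = 1.460582


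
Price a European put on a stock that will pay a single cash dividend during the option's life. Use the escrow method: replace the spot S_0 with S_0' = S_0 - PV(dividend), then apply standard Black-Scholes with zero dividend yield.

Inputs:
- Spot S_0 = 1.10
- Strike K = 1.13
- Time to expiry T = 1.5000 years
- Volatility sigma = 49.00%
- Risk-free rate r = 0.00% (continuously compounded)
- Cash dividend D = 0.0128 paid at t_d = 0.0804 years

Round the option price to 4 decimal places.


PV(D) = D * exp(-r * t_d) = 0.0128 * 1.00000000 = 0.01280000
S_0' = S_0 - PV(D) = 1.1000 - 0.01280000 = 1.08720000
d1 = (ln(S_0'/K) + (r + sigma^2/2)*T) / (sigma*sqrt(T)) = 0.23572248
d2 = d1 - sigma*sqrt(T) = -0.36440251
exp(-rT) = 1.00000000
N(-d1) = 0.40682401; N(-d2) = 0.64222127
P = K * exp(-rT) * N(-d2) - S_0' * N(-d1) = 1.1300 * 1.00000000 * 0.64222127 - 1.08720000 * 0.40682401 = 0.2834

Answer: Price = 0.2834


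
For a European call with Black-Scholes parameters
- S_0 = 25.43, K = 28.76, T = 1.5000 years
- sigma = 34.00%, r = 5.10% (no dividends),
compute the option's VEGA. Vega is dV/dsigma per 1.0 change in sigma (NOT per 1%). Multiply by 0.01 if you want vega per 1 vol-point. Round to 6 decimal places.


Answer: Vega = 12.367557

Derivation:
d1 = 0.0964043435; d2 = -0.3200089128
phi(d1) = 0.3970927367; exp(-qT) = 1.0000000000; exp(-rT) = 0.9263529143
Vega = S * exp(-qT) * phi(d1) * sqrt(T) = 25.4300 * 1.0000000000 * 0.3970927367 * 1.2247448714 = 12.367557


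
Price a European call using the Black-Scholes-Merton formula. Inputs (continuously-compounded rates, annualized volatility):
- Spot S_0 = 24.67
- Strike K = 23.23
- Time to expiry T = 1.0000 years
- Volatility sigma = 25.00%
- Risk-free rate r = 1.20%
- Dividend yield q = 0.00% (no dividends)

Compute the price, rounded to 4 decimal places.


Answer: Price = 3.3246

Derivation:
d1 = (ln(S/K) + (r - q + 0.5*sigma^2) * T) / (sigma * sqrt(T)) = 0.41357354
d2 = d1 - sigma * sqrt(T) = 0.16357354
exp(-rT) = 0.98807171; exp(-qT) = 1.00000000
C = S_0 * exp(-qT) * N(d1) - K * exp(-rT) * N(d2)
N(d1) = 0.66040677; N(d2) = 0.56496656
C = 24.6700 * 1.00000000 * 0.66040677 - 23.2300 * 0.98807171 * 0.56496656 = 3.3246


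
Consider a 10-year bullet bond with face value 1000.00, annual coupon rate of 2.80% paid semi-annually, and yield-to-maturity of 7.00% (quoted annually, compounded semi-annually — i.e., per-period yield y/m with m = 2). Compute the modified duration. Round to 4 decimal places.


Answer: Modified duration = 8.2047

Derivation:
Coupon per period c = face * coupon_rate / m = 14.000000
Periods per year m = 2; per-period yield y/m = 0.035000
Number of cashflows N = 20
Cashflows (t years, CF_t, discount factor 1/(1+y/m)^(m*t), PV):
  t = 0.5000: CF_t = 14.000000, DF = 0.966184, PV = 13.526570
  t = 1.0000: CF_t = 14.000000, DF = 0.933511, PV = 13.069150
  t = 1.5000: CF_t = 14.000000, DF = 0.901943, PV = 12.627198
  t = 2.0000: CF_t = 14.000000, DF = 0.871442, PV = 12.200191
  t = 2.5000: CF_t = 14.000000, DF = 0.841973, PV = 11.787624
  t = 3.0000: CF_t = 14.000000, DF = 0.813501, PV = 11.389009
  t = 3.5000: CF_t = 14.000000, DF = 0.785991, PV = 11.003873
  t = 4.0000: CF_t = 14.000000, DF = 0.759412, PV = 10.631762
  t = 4.5000: CF_t = 14.000000, DF = 0.733731, PV = 10.272234
  t = 5.0000: CF_t = 14.000000, DF = 0.708919, PV = 9.924863
  t = 5.5000: CF_t = 14.000000, DF = 0.684946, PV = 9.589240
  t = 6.0000: CF_t = 14.000000, DF = 0.661783, PV = 9.264966
  t = 6.5000: CF_t = 14.000000, DF = 0.639404, PV = 8.951658
  t = 7.0000: CF_t = 14.000000, DF = 0.617782, PV = 8.648945
  t = 7.5000: CF_t = 14.000000, DF = 0.596891, PV = 8.356469
  t = 8.0000: CF_t = 14.000000, DF = 0.576706, PV = 8.073883
  t = 8.5000: CF_t = 14.000000, DF = 0.557204, PV = 7.800853
  t = 9.0000: CF_t = 14.000000, DF = 0.538361, PV = 7.537056
  t = 9.5000: CF_t = 14.000000, DF = 0.520156, PV = 7.282180
  t = 10.0000: CF_t = 1014.000000, DF = 0.502566, PV = 509.601807
Price P = sum_t PV_t = 701.539531
First compute Macaulay numerator sum_t t * PV_t:
  t * PV_t at t = 0.5000: 6.763285
  t * PV_t at t = 1.0000: 13.069150
  t * PV_t at t = 1.5000: 18.940797
  t * PV_t at t = 2.0000: 24.400382
  t * PV_t at t = 2.5000: 29.469061
  t * PV_t at t = 3.0000: 34.167027
  t * PV_t at t = 3.5000: 38.513557
  t * PV_t at t = 4.0000: 42.527047
  t * PV_t at t = 4.5000: 46.225051
  t * PV_t at t = 5.0000: 49.624317
  t * PV_t at t = 5.5000: 52.740820
  t * PV_t at t = 6.0000: 55.589797
  t * PV_t at t = 6.5000: 58.185778
  t * PV_t at t = 7.0000: 60.542615
  t * PV_t at t = 7.5000: 62.673515
  t * PV_t at t = 8.0000: 64.591062
  t * PV_t at t = 8.5000: 66.307250
  t * PV_t at t = 9.0000: 67.833504
  t * PV_t at t = 9.5000: 69.180707
  t * PV_t at t = 10.0000: 5096.018068
Macaulay duration D = 5957.362790 / 701.539531 = 8.491842
Modified duration = D / (1 + y/m) = 8.491842 / (1 + 0.035000) = 8.204678


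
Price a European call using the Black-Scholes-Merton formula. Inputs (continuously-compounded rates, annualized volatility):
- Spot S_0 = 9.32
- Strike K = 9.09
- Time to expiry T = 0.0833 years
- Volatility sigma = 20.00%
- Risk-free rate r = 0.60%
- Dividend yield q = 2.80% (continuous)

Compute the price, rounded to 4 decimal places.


d1 = (ln(S/K) + (r - q + 0.5*sigma^2) * T) / (sigma * sqrt(T)) = 0.43000043
d2 = d1 - sigma * sqrt(T) = 0.37227695
exp(-rT) = 0.99950032; exp(-qT) = 0.99767032
C = S_0 * exp(-qT) * N(d1) - K * exp(-rT) * N(d2)
N(d1) = 0.66640233; N(d2) = 0.64515667
C = 9.3200 * 0.99767032 * 0.66640233 - 9.0900 * 0.99950032 * 0.64515667 = 0.3349

Answer: Price = 0.3349


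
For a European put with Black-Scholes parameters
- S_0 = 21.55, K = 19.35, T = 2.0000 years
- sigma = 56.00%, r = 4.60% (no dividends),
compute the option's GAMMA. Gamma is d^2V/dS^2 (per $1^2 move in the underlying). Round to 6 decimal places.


Answer: Gamma = 0.018947

Derivation:
d1 = 0.6481181620; d2 = -0.1438414329
phi(d1) = 0.3233670869; exp(-qT) = 1.0000000000; exp(-rT) = 0.9121051495
Gamma = exp(-qT) * phi(d1) / (S * sigma * sqrt(T)) = 1.0000000000 * 0.3233670869 / (21.5500 * 0.5600 * 1.4142135624) = 0.018947


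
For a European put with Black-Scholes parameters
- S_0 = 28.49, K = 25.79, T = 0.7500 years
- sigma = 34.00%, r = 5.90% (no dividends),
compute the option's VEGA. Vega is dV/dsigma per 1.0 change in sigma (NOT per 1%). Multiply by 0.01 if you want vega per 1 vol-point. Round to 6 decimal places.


d1 = 0.6356501777; d2 = 0.3412015404
phi(d1) = 0.3259653774; exp(-qT) = 1.0000000000; exp(-rT) = 0.9567147489
Vega = S * exp(-qT) * phi(d1) * sqrt(T) = 28.4900 * 1.0000000000 * 0.3259653774 * 0.8660254038 = 8.042565

Answer: Vega = 8.042565


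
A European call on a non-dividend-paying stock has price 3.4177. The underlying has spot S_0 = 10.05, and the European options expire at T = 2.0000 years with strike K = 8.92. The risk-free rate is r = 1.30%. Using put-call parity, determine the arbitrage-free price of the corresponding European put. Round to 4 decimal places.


Answer: Put price = 2.0588

Derivation:
Put-call parity: C - P = S_0 * exp(-qT) - K * exp(-rT).
S_0 * exp(-qT) = 10.0500 * 1.00000000 = 10.05000000
K * exp(-rT) = 8.9200 * 0.97433509 = 8.69106900
P = C - S*exp(-qT) + K*exp(-rT)
P = 3.4177 - 10.05000000 + 8.69106900 = 2.0588


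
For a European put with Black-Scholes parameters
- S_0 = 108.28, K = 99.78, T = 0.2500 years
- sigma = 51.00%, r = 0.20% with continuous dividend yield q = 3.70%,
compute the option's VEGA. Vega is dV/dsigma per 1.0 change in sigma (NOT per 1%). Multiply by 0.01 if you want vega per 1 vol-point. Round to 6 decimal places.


d1 = 0.4137851071; d2 = 0.1587851071
phi(d1) = 0.3662102743; exp(-qT) = 0.9907926496; exp(-rT) = 0.9995001250
Vega = S * exp(-qT) * phi(d1) * sqrt(T) = 108.2800 * 0.9907926496 * 0.3662102743 * 0.5000000000 = 19.644074

Answer: Vega = 19.644074


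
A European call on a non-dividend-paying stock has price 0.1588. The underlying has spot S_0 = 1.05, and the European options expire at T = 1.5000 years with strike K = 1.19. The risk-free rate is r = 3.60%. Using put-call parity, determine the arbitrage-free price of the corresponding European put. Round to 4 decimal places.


Answer: Put price = 0.2362

Derivation:
Put-call parity: C - P = S_0 * exp(-qT) - K * exp(-rT).
S_0 * exp(-qT) = 1.0500 * 1.00000000 = 1.05000000
K * exp(-rT) = 1.1900 * 0.94743211 = 1.12744421
P = C - S*exp(-qT) + K*exp(-rT)
P = 0.1588 - 1.05000000 + 1.12744421 = 0.2362


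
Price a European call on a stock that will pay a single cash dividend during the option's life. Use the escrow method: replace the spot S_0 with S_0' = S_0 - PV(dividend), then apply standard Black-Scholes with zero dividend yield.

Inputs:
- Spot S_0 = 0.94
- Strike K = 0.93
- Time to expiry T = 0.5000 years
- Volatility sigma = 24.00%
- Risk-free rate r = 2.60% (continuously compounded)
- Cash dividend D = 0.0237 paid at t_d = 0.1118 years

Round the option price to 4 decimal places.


Answer: Price = 0.0612

Derivation:
PV(D) = D * exp(-r * t_d) = 0.0237 * 0.99709742 = 0.02363121
S_0' = S_0 - PV(D) = 0.9400 - 0.02363121 = 0.91636879
d1 = (ln(S_0'/K) + (r + sigma^2/2)*T) / (sigma*sqrt(T)) = 0.07444837
d2 = d1 - sigma*sqrt(T) = -0.09525725
exp(-rT) = 0.98708414
N(d1) = 0.52967319; N(d2) = 0.46205525
C = S_0' * N(d1) - K * exp(-rT) * N(d2) = 0.91636879 * 0.52967319 - 0.9300 * 0.98708414 * 0.46205525 = 0.0612


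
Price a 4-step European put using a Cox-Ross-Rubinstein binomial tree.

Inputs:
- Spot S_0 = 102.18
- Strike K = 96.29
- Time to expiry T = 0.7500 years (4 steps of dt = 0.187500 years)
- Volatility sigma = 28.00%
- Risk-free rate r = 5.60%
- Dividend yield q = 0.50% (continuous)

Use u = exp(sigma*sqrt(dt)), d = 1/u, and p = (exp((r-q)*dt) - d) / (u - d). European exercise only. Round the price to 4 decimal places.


Answer: Price = V(0,0) = 5.5756

Derivation:
dt = T/N = 0.187500
u = exp(sigma*sqrt(dt)) = 1.128900; d = 1/u = 0.885818
p = (exp((r-q)*dt) - d) / (u - d) = 0.509254
Discount per step: exp(-r*dt) = 0.989555
Stock lattice S(k, i) with i counting down-moves:
  k=0: S(0,0) = 102.1800
  k=1: S(1,0) = 115.3510; S(1,1) = 90.5129
  k=2: S(2,0) = 130.2197; S(2,1) = 102.1800; S(2,2) = 80.1780
  k=3: S(3,0) = 147.0050; S(3,1) = 115.3510; S(3,2) = 90.5129; S(3,3) = 71.0231
  k=4: S(4,0) = 165.9539; S(4,1) = 130.2197; S(4,2) = 102.1800; S(4,3) = 80.1780; S(4,4) = 62.9136
Terminal payoffs V(N, i) = max(K - S_T, 0):
  V(4,0) = 0.000000; V(4,1) = 0.000000; V(4,2) = 0.000000; V(4,3) = 16.112025; V(4,4) = 33.376439
Backward induction: V(k, i) = exp(-r*dt) * [p * V(k+1, i) + (1-p) * V(k+1, i+1)].
  V(3,0) = exp(-r*dt) * [p*0.000000 + (1-p)*0.000000] = 0.000000
  V(3,1) = exp(-r*dt) * [p*0.000000 + (1-p)*0.000000] = 0.000000
  V(3,2) = exp(-r*dt) * [p*0.000000 + (1-p)*16.112025] = 7.824331
  V(3,3) = exp(-r*dt) * [p*16.112025 + (1-p)*33.376439] = 24.327689
  V(2,0) = exp(-r*dt) * [p*0.000000 + (1-p)*0.000000] = 0.000000
  V(2,1) = exp(-r*dt) * [p*0.000000 + (1-p)*7.824331] = 3.799657
  V(2,2) = exp(-r*dt) * [p*7.824331 + (1-p)*24.327689] = 15.756976
  V(1,0) = exp(-r*dt) * [p*0.000000 + (1-p)*3.799657] = 1.845192
  V(1,1) = exp(-r*dt) * [p*3.799657 + (1-p)*15.756976] = 9.566690
  V(0,0) = exp(-r*dt) * [p*1.845192 + (1-p)*9.566690] = 5.575637


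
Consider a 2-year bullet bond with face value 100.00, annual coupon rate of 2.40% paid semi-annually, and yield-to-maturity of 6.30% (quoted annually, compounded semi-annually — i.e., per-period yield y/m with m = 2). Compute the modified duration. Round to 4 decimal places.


Coupon per period c = face * coupon_rate / m = 1.200000
Periods per year m = 2; per-period yield y/m = 0.031500
Number of cashflows N = 4
Cashflows (t years, CF_t, discount factor 1/(1+y/m)^(m*t), PV):
  t = 0.5000: CF_t = 1.200000, DF = 0.969462, PV = 1.163354
  t = 1.0000: CF_t = 1.200000, DF = 0.939856, PV = 1.127828
  t = 1.5000: CF_t = 1.200000, DF = 0.911155, PV = 1.093386
  t = 2.0000: CF_t = 101.200000, DF = 0.883330, PV = 89.393015
Price P = sum_t PV_t = 92.777583
First compute Macaulay numerator sum_t t * PV_t:
  t * PV_t at t = 0.5000: 0.581677
  t * PV_t at t = 1.0000: 1.127828
  t * PV_t at t = 1.5000: 1.640079
  t * PV_t at t = 2.0000: 178.786029
Macaulay duration D = 182.135613 / 92.777583 = 1.963142
Modified duration = D / (1 + y/m) = 1.963142 / (1 + 0.031500) = 1.903192

Answer: Modified duration = 1.9032


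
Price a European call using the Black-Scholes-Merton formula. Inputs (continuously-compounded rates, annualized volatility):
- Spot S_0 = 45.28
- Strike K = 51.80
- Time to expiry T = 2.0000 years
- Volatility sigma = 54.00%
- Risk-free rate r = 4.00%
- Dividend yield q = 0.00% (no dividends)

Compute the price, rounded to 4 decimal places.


d1 = (ln(S/K) + (r - q + 0.5*sigma^2) * T) / (sigma * sqrt(T)) = 0.31043989
d2 = d1 - sigma * sqrt(T) = -0.45323543
exp(-rT) = 0.92311635; exp(-qT) = 1.00000000
C = S_0 * exp(-qT) * N(d1) - K * exp(-rT) * N(d2)
N(d1) = 0.62188677; N(d2) = 0.32518961
C = 45.2800 * 1.00000000 * 0.62188677 - 51.8000 * 0.92311635 * 0.32518961 = 12.6093

Answer: Price = 12.6093


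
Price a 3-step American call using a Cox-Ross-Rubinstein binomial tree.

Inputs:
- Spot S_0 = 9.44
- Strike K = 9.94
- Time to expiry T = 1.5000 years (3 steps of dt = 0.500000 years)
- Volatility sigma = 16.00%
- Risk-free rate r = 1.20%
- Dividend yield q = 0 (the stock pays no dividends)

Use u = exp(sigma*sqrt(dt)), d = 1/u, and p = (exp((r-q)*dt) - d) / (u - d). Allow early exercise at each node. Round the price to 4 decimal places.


Answer: Price = V(0,0) = 0.6343

Derivation:
dt = T/N = 0.500000
u = exp(sigma*sqrt(dt)) = 1.119785; d = 1/u = 0.893028
p = (exp((r-q)*dt) - d) / (u - d) = 0.498285
Discount per step: exp(-r*dt) = 0.994018
Stock lattice S(k, i) with i counting down-moves:
  k=0: S(0,0) = 9.4400
  k=1: S(1,0) = 10.5708; S(1,1) = 8.4302
  k=2: S(2,0) = 11.8370; S(2,1) = 9.4400; S(2,2) = 7.5284
  k=3: S(3,0) = 13.2549; S(3,1) = 10.5708; S(3,2) = 8.4302; S(3,3) = 6.7231
Terminal payoffs V(N, i) = max(S_T - K, 0):
  V(3,0) = 3.314899; V(3,1) = 0.630774; V(3,2) = 0.000000; V(3,3) = 0.000000
Backward induction: V(k, i) = exp(-r*dt) * [p * V(k+1, i) + (1-p) * V(k+1, i+1)]; then take max(V_cont, immediate exercise) for American.
  V(2,0) = exp(-r*dt) * [p*3.314899 + (1-p)*0.630774] = 1.956461; exercise = 1.896999; V(2,0) = max -> 1.956461
  V(2,1) = exp(-r*dt) * [p*0.630774 + (1-p)*0.000000] = 0.312426; exercise = 0.000000; V(2,1) = max -> 0.312426
  V(2,2) = exp(-r*dt) * [p*0.000000 + (1-p)*0.000000] = 0.000000; exercise = 0.000000; V(2,2) = max -> 0.000000
  V(1,0) = exp(-r*dt) * [p*1.956461 + (1-p)*0.312426] = 1.124855; exercise = 0.630774; V(1,0) = max -> 1.124855
  V(1,1) = exp(-r*dt) * [p*0.312426 + (1-p)*0.000000] = 0.154746; exercise = 0.000000; V(1,1) = max -> 0.154746
  V(0,0) = exp(-r*dt) * [p*1.124855 + (1-p)*0.154746] = 0.634320; exercise = 0.000000; V(0,0) = max -> 0.634320


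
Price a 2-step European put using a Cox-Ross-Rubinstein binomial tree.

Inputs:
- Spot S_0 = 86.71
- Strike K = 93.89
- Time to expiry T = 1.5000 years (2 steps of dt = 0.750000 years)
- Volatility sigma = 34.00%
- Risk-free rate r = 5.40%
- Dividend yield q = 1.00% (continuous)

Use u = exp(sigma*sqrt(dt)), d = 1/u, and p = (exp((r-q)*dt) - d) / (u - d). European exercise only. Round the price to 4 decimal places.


Answer: Price = V(0,0) = 14.5860

Derivation:
dt = T/N = 0.750000
u = exp(sigma*sqrt(dt)) = 1.342386; d = 1/u = 0.744942
p = (exp((r-q)*dt) - d) / (u - d) = 0.483072
Discount per step: exp(-r*dt) = 0.960309
Stock lattice S(k, i) with i counting down-moves:
  k=0: S(0,0) = 86.7100
  k=1: S(1,0) = 116.3983; S(1,1) = 64.5939
  k=2: S(2,0) = 156.2514; S(2,1) = 86.7100; S(2,2) = 48.1188
Terminal payoffs V(N, i) = max(K - S_T, 0):
  V(2,0) = 0.000000; V(2,1) = 7.180000; V(2,2) = 45.771249
Backward induction: V(k, i) = exp(-r*dt) * [p * V(k+1, i) + (1-p) * V(k+1, i+1)].
  V(1,0) = exp(-r*dt) * [p*0.000000 + (1-p)*7.180000] = 3.564229
  V(1,1) = exp(-r*dt) * [p*7.180000 + (1-p)*45.771249] = 26.052131
  V(0,0) = exp(-r*dt) * [p*3.564229 + (1-p)*26.052131] = 14.585999


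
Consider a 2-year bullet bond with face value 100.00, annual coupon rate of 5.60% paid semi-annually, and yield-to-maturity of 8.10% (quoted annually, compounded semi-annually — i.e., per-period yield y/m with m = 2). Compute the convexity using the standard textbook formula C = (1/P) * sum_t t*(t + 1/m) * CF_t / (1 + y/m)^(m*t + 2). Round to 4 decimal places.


Answer: Convexity = 4.3655

Derivation:
Coupon per period c = face * coupon_rate / m = 2.800000
Periods per year m = 2; per-period yield y/m = 0.040500
Number of cashflows N = 4
Cashflows (t years, CF_t, discount factor 1/(1+y/m)^(m*t), PV):
  t = 0.5000: CF_t = 2.800000, DF = 0.961076, PV = 2.691014
  t = 1.0000: CF_t = 2.800000, DF = 0.923668, PV = 2.586270
  t = 1.5000: CF_t = 2.800000, DF = 0.887715, PV = 2.485603
  t = 2.0000: CF_t = 102.800000, DF = 0.853162, PV = 87.705086
Price P = sum_t PV_t = 95.467973
Convexity numerator sum_t t*(t + 1/m) * CF_t / (1+y/m)^(m*t + 2):
  t = 0.5000: term = 1.242802
  t = 1.0000: term = 3.583282
  t = 1.5000: term = 6.887615
  t = 2.0000: term = 405.051842
Convexity = (1/P) * sum = 416.765540 / 95.467973 = 4.365501


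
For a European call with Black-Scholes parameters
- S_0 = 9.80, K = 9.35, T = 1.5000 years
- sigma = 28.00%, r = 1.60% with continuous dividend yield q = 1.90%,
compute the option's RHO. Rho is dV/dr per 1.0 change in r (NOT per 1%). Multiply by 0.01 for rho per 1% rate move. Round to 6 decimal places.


Answer: Rho = 6.586756

Derivation:
d1 = 0.2954144187; d2 = -0.0475141453
phi(d1) = 0.3819088266; exp(-qT) = 0.9719022941; exp(-rT) = 0.9762857098
N(d2) = 0.4810517284
Rho = K*T*exp(-rT)*N(d2) = 9.3500 * 1.5000 * 0.9762857098 * 0.4810517284 = 6.586756


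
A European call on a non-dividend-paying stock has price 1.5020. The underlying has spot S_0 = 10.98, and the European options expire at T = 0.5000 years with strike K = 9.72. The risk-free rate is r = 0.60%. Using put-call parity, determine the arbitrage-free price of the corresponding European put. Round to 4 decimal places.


Answer: Put price = 0.2129

Derivation:
Put-call parity: C - P = S_0 * exp(-qT) - K * exp(-rT).
S_0 * exp(-qT) = 10.9800 * 1.00000000 = 10.98000000
K * exp(-rT) = 9.7200 * 0.99700450 = 9.69088370
P = C - S*exp(-qT) + K*exp(-rT)
P = 1.5020 - 10.98000000 + 9.69088370 = 0.2129


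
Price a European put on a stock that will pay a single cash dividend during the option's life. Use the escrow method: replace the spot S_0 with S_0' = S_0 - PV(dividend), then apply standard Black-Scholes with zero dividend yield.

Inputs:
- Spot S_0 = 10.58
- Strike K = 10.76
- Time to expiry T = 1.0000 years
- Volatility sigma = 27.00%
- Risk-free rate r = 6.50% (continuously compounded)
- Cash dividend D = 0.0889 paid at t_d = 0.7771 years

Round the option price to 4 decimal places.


Answer: Price = 0.9107

Derivation:
PV(D) = D * exp(-r * t_d) = 0.0889 * 0.95074300 = 0.08452105
S_0' = S_0 - PV(D) = 10.5800 - 0.08452105 = 10.49547895
d1 = (ln(S_0'/K) + (r + sigma^2/2)*T) / (sigma*sqrt(T)) = 0.28355198
d2 = d1 - sigma*sqrt(T) = 0.01355198
exp(-rT) = 0.93706746
N(-d1) = 0.38837687; N(-d2) = 0.49459371
P = K * exp(-rT) * N(-d2) - S_0' * N(-d1) = 10.7600 * 0.93706746 * 0.49459371 - 10.49547895 * 0.38837687 = 0.9107


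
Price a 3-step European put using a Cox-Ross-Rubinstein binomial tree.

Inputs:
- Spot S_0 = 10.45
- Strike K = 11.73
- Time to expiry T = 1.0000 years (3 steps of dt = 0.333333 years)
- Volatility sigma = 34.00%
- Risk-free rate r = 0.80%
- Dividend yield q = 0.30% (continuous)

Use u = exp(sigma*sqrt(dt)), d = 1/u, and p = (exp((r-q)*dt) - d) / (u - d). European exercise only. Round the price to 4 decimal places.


Answer: Price = V(0,0) = 2.2142

Derivation:
dt = T/N = 0.333333
u = exp(sigma*sqrt(dt)) = 1.216891; d = 1/u = 0.821766
p = (exp((r-q)*dt) - d) / (u - d) = 0.455304
Discount per step: exp(-r*dt) = 0.997337
Stock lattice S(k, i) with i counting down-moves:
  k=0: S(0,0) = 10.4500
  k=1: S(1,0) = 12.7165; S(1,1) = 8.5875
  k=2: S(2,0) = 15.4746; S(2,1) = 10.4500; S(2,2) = 7.0569
  k=3: S(3,0) = 18.8309; S(3,1) = 12.7165; S(3,2) = 8.5875; S(3,3) = 5.7991
Terminal payoffs V(N, i) = max(K - S_T, 0):
  V(3,0) = 0.000000; V(3,1) = 0.000000; V(3,2) = 3.142541; V(3,3) = 5.930889
Backward induction: V(k, i) = exp(-r*dt) * [p * V(k+1, i) + (1-p) * V(k+1, i+1)].
  V(2,0) = exp(-r*dt) * [p*0.000000 + (1-p)*0.000000] = 0.000000
  V(2,1) = exp(-r*dt) * [p*0.000000 + (1-p)*3.142541] = 1.707172
  V(2,2) = exp(-r*dt) * [p*3.142541 + (1-p)*5.930889] = 4.648930
  V(1,0) = exp(-r*dt) * [p*0.000000 + (1-p)*1.707172] = 0.927413
  V(1,1) = exp(-r*dt) * [p*1.707172 + (1-p)*4.648930] = 3.300722
  V(0,0) = exp(-r*dt) * [p*0.927413 + (1-p)*3.300722] = 2.214233


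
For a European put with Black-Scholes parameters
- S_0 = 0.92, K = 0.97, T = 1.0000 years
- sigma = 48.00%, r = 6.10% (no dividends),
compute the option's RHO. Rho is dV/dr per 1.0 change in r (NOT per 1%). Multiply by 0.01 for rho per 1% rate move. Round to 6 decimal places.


Answer: Rho = -0.536881

Derivation:
d1 = 0.2568283303; d2 = -0.2231716697
phi(d1) = 0.3859996065; exp(-qT) = 1.0000000000; exp(-rT) = 0.9408232398
N(-d2) = 0.5882990499
Rho = -K*T*exp(-rT)*N(-d2) = -0.9700 * 1.0000 * 0.9408232398 * 0.5882990499 = -0.536881


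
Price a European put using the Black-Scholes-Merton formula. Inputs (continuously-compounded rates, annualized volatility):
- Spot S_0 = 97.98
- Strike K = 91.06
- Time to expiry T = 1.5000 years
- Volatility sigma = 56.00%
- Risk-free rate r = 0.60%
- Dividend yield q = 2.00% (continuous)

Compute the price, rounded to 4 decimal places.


Answer: Price = 22.5155

Derivation:
d1 = (ln(S/K) + (r - q + 0.5*sigma^2) * T) / (sigma * sqrt(T)) = 0.41910295
d2 = d1 - sigma * sqrt(T) = -0.26675418
exp(-rT) = 0.99104038; exp(-qT) = 0.97044553
P = K * exp(-rT) * N(-d2) - S_0 * exp(-qT) * N(-d1)
N(-d1) = 0.33757045; N(-d2) = 0.60517078
P = 91.0600 * 0.99104038 * 0.60517078 - 97.9800 * 0.97044553 * 0.33757045 = 22.5155


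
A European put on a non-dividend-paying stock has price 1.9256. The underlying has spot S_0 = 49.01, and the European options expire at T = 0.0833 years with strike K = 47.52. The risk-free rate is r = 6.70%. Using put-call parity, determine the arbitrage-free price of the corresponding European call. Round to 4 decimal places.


Put-call parity: C - P = S_0 * exp(-qT) - K * exp(-rT).
S_0 * exp(-qT) = 49.0100 * 1.00000000 = 49.01000000
K * exp(-rT) = 47.5200 * 0.99443445 = 47.25552485
C = P + S*exp(-qT) - K*exp(-rT)
C = 1.9256 + 49.01000000 - 47.25552485 = 3.6801

Answer: Call price = 3.6801


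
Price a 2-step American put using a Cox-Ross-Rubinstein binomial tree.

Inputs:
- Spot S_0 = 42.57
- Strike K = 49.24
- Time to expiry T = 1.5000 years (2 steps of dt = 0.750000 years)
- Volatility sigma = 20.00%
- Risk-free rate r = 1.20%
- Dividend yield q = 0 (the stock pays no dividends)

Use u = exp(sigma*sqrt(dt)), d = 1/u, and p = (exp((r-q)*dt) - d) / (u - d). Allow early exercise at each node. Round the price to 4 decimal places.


Answer: Price = V(0,0) = 8.5251

Derivation:
dt = T/N = 0.750000
u = exp(sigma*sqrt(dt)) = 1.189110; d = 1/u = 0.840965
p = (exp((r-q)*dt) - d) / (u - d) = 0.482775
Discount per step: exp(-r*dt) = 0.991040
Stock lattice S(k, i) with i counting down-moves:
  k=0: S(0,0) = 42.5700
  k=1: S(1,0) = 50.6204; S(1,1) = 35.7999
  k=2: S(2,0) = 60.1932; S(2,1) = 42.5700; S(2,2) = 30.1065
Terminal payoffs V(N, i) = max(K - S_T, 0):
  V(2,0) = 0.000000; V(2,1) = 6.670000; V(2,2) = 19.133544
Backward induction: V(k, i) = exp(-r*dt) * [p * V(k+1, i) + (1-p) * V(k+1, i+1)]; then take max(V_cont, immediate exercise) for American.
  V(1,0) = exp(-r*dt) * [p*0.000000 + (1-p)*6.670000] = 3.418983; exercise = 0.000000; V(1,0) = max -> 3.418983
  V(1,1) = exp(-r*dt) * [p*6.670000 + (1-p)*19.133544] = 12.998943; exercise = 13.440114; V(1,1) = max -> 13.440114
  V(0,0) = exp(-r*dt) * [p*3.418983 + (1-p)*13.440114] = 8.525094; exercise = 6.670000; V(0,0) = max -> 8.525094


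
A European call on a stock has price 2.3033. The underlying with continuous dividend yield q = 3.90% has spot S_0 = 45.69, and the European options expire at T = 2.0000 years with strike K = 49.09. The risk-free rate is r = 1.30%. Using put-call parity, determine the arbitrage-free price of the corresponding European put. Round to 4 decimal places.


Answer: Put price = 7.8718

Derivation:
Put-call parity: C - P = S_0 * exp(-qT) - K * exp(-rT).
S_0 * exp(-qT) = 45.6900 * 0.92496443 = 42.26162465
K * exp(-rT) = 49.0900 * 0.97433509 = 47.83010955
P = C - S*exp(-qT) + K*exp(-rT)
P = 2.3033 - 42.26162465 + 47.83010955 = 7.8718


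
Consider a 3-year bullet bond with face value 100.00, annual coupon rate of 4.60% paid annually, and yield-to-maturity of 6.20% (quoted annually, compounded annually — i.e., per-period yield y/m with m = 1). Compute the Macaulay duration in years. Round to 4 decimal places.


Coupon per period c = face * coupon_rate / m = 4.600000
Periods per year m = 1; per-period yield y/m = 0.062000
Number of cashflows N = 3
Cashflows (t years, CF_t, discount factor 1/(1+y/m)^(m*t), PV):
  t = 1.0000: CF_t = 4.600000, DF = 0.941620, PV = 4.331450
  t = 2.0000: CF_t = 4.600000, DF = 0.886647, PV = 4.078578
  t = 3.0000: CF_t = 104.600000, DF = 0.834885, PV = 87.328929
Price P = sum_t PV_t = 95.738957
Macaulay numerator sum_t t * PV_t:
  t * PV_t at t = 1.0000: 4.331450
  t * PV_t at t = 2.0000: 8.157156
  t * PV_t at t = 3.0000: 261.986787
Macaulay duration D = (sum_t t * PV_t) / P = 274.475394 / 95.738957 = 2.866914

Answer: Macaulay duration = 2.8669 years


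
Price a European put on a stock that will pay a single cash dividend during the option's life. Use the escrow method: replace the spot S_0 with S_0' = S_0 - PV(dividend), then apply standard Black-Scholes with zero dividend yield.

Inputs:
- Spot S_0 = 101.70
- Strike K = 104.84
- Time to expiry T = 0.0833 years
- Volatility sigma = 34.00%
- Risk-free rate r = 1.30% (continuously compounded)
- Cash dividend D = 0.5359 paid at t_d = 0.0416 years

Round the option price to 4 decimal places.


Answer: Price = 6.0573

Derivation:
PV(D) = D * exp(-r * t_d) = 0.5359 * 0.99945935 = 0.53561026
S_0' = S_0 - PV(D) = 101.7000 - 0.53561026 = 101.16438974
d1 = (ln(S_0'/K) + (r + sigma^2/2)*T) / (sigma*sqrt(T)) = -0.30358657
d2 = d1 - sigma*sqrt(T) = -0.40171648
exp(-rT) = 0.99891769
N(-d1) = 0.61927856; N(-d2) = 0.65605365
P = K * exp(-rT) * N(-d2) - S_0' * N(-d1) = 104.8400 * 0.99891769 * 0.65605365 - 101.16438974 * 0.61927856 = 6.0573


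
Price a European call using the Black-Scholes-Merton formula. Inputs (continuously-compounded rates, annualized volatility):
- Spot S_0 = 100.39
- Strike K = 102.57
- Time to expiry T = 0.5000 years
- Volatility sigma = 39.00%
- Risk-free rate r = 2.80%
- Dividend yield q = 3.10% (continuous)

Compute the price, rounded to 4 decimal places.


d1 = (ln(S/K) + (r - q + 0.5*sigma^2) * T) / (sigma * sqrt(T)) = 0.05454552
d2 = d1 - sigma * sqrt(T) = -0.22122612
exp(-rT) = 0.98609754; exp(-qT) = 0.98461951
C = S_0 * exp(-qT) * N(d1) - K * exp(-rT) * N(d2)
N(d1) = 0.52174973; N(d2) = 0.41245819
C = 100.3900 * 0.98461951 * 0.52174973 - 102.5700 * 0.98609754 * 0.41245819 = 9.8552

Answer: Price = 9.8552


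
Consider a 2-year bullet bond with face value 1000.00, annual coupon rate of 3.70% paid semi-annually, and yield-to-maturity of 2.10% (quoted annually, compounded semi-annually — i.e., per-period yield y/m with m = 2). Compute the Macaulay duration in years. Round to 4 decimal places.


Coupon per period c = face * coupon_rate / m = 18.500000
Periods per year m = 2; per-period yield y/m = 0.010500
Number of cashflows N = 4
Cashflows (t years, CF_t, discount factor 1/(1+y/m)^(m*t), PV):
  t = 0.5000: CF_t = 18.500000, DF = 0.989609, PV = 18.307768
  t = 1.0000: CF_t = 18.500000, DF = 0.979326, PV = 18.117534
  t = 1.5000: CF_t = 18.500000, DF = 0.969150, PV = 17.929277
  t = 2.0000: CF_t = 1018.500000, DF = 0.959080, PV = 976.822742
Price P = sum_t PV_t = 1031.177321
Macaulay numerator sum_t t * PV_t:
  t * PV_t at t = 0.5000: 9.153884
  t * PV_t at t = 1.0000: 18.117534
  t * PV_t at t = 1.5000: 26.893915
  t * PV_t at t = 2.0000: 1953.645483
Macaulay duration D = (sum_t t * PV_t) / P = 2007.810817 / 1031.177321 = 1.947105

Answer: Macaulay duration = 1.9471 years


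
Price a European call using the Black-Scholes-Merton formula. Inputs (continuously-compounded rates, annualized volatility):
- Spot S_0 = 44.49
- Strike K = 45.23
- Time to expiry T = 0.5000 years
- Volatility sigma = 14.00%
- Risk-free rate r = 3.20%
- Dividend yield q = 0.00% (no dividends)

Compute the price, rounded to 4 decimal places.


Answer: Price = 1.7458

Derivation:
d1 = (ln(S/K) + (r - q + 0.5*sigma^2) * T) / (sigma * sqrt(T)) = 0.04448572
d2 = d1 - sigma * sqrt(T) = -0.05450923
exp(-rT) = 0.98412732; exp(-qT) = 1.00000000
C = S_0 * exp(-qT) * N(d1) - K * exp(-rT) * N(d2)
N(d1) = 0.51774138; N(d2) = 0.47826473
C = 44.4900 * 1.00000000 * 0.51774138 - 45.2300 * 0.98412732 * 0.47826473 = 1.7458


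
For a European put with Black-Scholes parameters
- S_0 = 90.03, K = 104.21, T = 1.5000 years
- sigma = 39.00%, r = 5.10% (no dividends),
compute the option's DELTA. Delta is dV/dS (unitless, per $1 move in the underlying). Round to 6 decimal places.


Answer: Delta = -0.463045

Derivation:
d1 = 0.0927662677; d2 = -0.3848842322
phi(d1) = 0.3972294032; exp(-qT) = 1.0000000000; exp(-rT) = 0.9263529143
N(-d1) = 0.4630446250
Delta = -exp(-qT) * N(-d1) = -1.0000000000 * 0.4630446250 = -0.463045


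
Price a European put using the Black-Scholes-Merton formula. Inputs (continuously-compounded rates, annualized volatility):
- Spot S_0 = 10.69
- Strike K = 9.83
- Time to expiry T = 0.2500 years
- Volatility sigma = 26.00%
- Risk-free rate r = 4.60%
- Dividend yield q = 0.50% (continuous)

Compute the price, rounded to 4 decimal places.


Answer: Price = 0.1814

Derivation:
d1 = (ln(S/K) + (r - q + 0.5*sigma^2) * T) / (sigma * sqrt(T)) = 0.78899839
d2 = d1 - sigma * sqrt(T) = 0.65899839
exp(-rT) = 0.98856587; exp(-qT) = 0.99875078
P = K * exp(-rT) * N(-d2) - S_0 * exp(-qT) * N(-d1)
N(-d1) = 0.21505647; N(-d2) = 0.25494840
P = 9.8300 * 0.98856587 * 0.25494840 - 10.6900 * 0.99875078 * 0.21505647 = 0.1814


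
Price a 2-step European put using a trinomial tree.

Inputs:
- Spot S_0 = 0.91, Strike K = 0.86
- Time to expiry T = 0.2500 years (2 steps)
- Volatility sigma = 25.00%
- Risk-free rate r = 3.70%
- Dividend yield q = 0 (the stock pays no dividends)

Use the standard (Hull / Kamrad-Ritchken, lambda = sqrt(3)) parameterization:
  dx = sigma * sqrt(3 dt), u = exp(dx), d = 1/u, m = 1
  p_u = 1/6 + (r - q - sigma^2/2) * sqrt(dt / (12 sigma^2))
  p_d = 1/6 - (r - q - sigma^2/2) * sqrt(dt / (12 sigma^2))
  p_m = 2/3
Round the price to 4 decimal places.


Answer: Price = V(0,0) = 0.0223

Derivation:
dt = T/N = 0.125000; dx = sigma*sqrt(3*dt) = 0.153093
u = exp(dx) = 1.165433; d = 1/u = 0.858050
p_u = 0.169014, p_m = 0.666667, p_d = 0.164319
Discount per step: exp(-r*dt) = 0.995386
Stock lattice S(k, j) with j the centered position index:
  k=0: S(0,+0) = 0.9100
  k=1: S(1,-1) = 0.7808; S(1,+0) = 0.9100; S(1,+1) = 1.0605
  k=2: S(2,-2) = 0.6700; S(2,-1) = 0.7808; S(2,+0) = 0.9100; S(2,+1) = 1.0605; S(2,+2) = 1.2360
Terminal payoffs V(N, j) = max(K - S_T, 0):
  V(2,-2) = 0.190013; V(2,-1) = 0.079175; V(2,+0) = 0.000000; V(2,+1) = 0.000000; V(2,+2) = 0.000000
Backward induction: V(k, j) = exp(-r*dt) * [p_u * V(k+1, j+1) + p_m * V(k+1, j) + p_d * V(k+1, j-1)]
  V(1,-1) = exp(-r*dt) * [p_u*0.000000 + p_m*0.079175 + p_d*0.190013] = 0.083618
  V(1,+0) = exp(-r*dt) * [p_u*0.000000 + p_m*0.000000 + p_d*0.079175] = 0.012950
  V(1,+1) = exp(-r*dt) * [p_u*0.000000 + p_m*0.000000 + p_d*0.000000] = 0.000000
  V(0,+0) = exp(-r*dt) * [p_u*0.000000 + p_m*0.012950 + p_d*0.083618] = 0.022270


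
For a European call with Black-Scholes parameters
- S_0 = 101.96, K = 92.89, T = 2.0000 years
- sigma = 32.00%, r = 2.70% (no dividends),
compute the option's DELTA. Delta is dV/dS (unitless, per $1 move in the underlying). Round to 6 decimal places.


Answer: Delta = 0.709343

Derivation:
d1 = 0.5514650261; d2 = 0.0989166861
phi(d1) = 0.3426672667; exp(-qT) = 1.0000000000; exp(-rT) = 0.9474321065
N(d1) = 0.7093425324
Delta = exp(-qT) * N(d1) = 1.0000000000 * 0.7093425324 = 0.709343
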